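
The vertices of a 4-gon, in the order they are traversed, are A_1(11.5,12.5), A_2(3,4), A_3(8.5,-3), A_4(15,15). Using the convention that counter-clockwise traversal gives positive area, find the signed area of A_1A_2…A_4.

Cross-terms: 8.5, -43, 172.5, 15  ⇒  Σ = 153
Signed area = Σ/2 = 76.5 (positive ⇒ counter-clockwise traversal).

76.5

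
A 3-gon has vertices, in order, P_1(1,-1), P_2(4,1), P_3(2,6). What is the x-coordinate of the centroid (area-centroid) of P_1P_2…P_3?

Apply the shoelace (surveyor's) formula. First the cross-terms c_i = x_i·y_{i+1} − x_{i+1}·y_i:
  5, 22, -8  ⇒  2A = 19, A = 9.5.
Then Σ (x_i + x_{i+1})·c_i = 133, so x̄ = 133 / (6·9.5) = 7/3.

7/3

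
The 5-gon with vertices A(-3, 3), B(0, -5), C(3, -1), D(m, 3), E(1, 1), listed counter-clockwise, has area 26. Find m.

Write out the shoelace sum; only the two edges meeting at D involve m:
2·Area = [(3·3 − m·(-1)) + (m·1 − 1·3)] + 36
       = 2·m + 42 = 52
⇒ m = 5.

5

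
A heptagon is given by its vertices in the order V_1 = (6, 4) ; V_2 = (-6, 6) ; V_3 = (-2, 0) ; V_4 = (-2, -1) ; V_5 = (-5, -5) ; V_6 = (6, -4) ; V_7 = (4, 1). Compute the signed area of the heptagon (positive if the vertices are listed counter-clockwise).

Σ = (60) + (12) + (2) + (5) + (50) + (22) + (10) = 161
Signed area = Σ/2 = 80.5 (positive ⇒ counter-clockwise traversal).

80.5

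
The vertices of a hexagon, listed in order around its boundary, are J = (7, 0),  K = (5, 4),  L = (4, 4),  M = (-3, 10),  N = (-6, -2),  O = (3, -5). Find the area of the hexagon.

110.5

Apply Gauss's area formula: 2A = Σ (x_i·y_{i+1} − x_{i+1}·y_i), indices taken mod 6.
Σ = (28) + (4) + (52) + (66) + (36) + (35) = 221
Area = |Σ|/2 = 110.5.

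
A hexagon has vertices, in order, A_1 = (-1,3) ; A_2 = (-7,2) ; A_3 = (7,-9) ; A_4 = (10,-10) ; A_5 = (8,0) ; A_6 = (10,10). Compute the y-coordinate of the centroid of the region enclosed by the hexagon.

-0.125

Apply the shoelace formula. First the cross-terms c_i = x_i·y_{i+1} − x_{i+1}·y_i:
  19, 49, 20, 80, 80, 40  ⇒  2A = 288, A = 144.
Then Σ (y_i + y_{i+1})·c_i = -108, so ȳ = -108 / (6·144) = -0.125.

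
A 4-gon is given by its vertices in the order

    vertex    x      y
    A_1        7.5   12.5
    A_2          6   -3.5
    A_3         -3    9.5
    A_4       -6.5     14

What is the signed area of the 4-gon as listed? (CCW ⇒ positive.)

Apply the shoelace formula: 2A = Σ (x_i·y_{i+1} − x_{i+1}·y_i), indices taken mod 4.
Cross-terms: -101.25, 46.5, 19.75, -186.25  ⇒  Σ = -221.25
Signed area = Σ/2 = -110.625 (negative ⇒ clockwise traversal).

-110.625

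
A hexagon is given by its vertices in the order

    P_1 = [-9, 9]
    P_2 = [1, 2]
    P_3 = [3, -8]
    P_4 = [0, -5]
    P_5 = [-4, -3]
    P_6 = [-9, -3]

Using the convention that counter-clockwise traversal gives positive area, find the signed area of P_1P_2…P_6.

Apply the shoelace formula: 2A = Σ (x_i·y_{i+1} − x_{i+1}·y_i), indices taken mod 6.
Σ = (-27) + (-14) + (-15) + (-20) + (-15) + (-108) = -199
Signed area = Σ/2 = -99.5 (negative ⇒ clockwise traversal).

-99.5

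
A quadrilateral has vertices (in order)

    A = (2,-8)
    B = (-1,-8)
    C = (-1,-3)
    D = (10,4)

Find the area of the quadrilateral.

Apply the shoelace formula: 2A = Σ (x_i·y_{i+1} − x_{i+1}·y_i), indices taken mod 4.
Σ = (-24) + (-5) + (26) + (-88) = -91
Area = |Σ|/2 = 45.5.

45.5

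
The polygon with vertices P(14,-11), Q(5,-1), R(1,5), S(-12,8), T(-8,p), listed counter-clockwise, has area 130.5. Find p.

The doubled signed area Σ (x_i y_{i+1} − x_{i+1} y_i) is linear in p.
With p=0 it equals 287; the coefficient of p is -26 (from the two edges through T).
So -26·p + 287 = 2·130.5 = 261 ⇒ p = 1.

1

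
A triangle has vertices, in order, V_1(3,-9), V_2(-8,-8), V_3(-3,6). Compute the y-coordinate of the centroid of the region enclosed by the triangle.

Apply the shoelace formula. First the cross-terms c_i = x_i·y_{i+1} − x_{i+1}·y_i:
  -96, -72, 9  ⇒  2A = -159, A = -79.5.
Then Σ (y_i + y_{i+1})·c_i = 1749, so ȳ = 1749 / (6·(-79.5)) = -11/3.

-11/3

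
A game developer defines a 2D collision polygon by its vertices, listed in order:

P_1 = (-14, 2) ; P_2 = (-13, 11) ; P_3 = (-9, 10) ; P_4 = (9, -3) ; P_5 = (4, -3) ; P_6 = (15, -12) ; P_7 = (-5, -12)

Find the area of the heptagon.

329

Apply the shoelace (surveyor's) formula: 2A = Σ (x_i·y_{i+1} − x_{i+1}·y_i), indices taken mod 7.
Σ = (-128) + (-31) + (-63) + (-15) + (-3) + (-240) + (-178) = -658
Area = |Σ|/2 = 329.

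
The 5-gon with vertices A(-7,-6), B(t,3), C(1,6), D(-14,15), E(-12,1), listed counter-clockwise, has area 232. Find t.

12

The doubled signed area Σ (x_i y_{i+1} − x_{i+1} y_i) is linear in t.
With t=0 it equals 320; the coefficient of t is 12 (from the two edges through B).
So 12·t + 320 = 2·232 = 464 ⇒ t = 12.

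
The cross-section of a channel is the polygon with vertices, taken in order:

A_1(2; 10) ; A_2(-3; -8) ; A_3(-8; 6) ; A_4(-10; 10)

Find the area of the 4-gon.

104

Apply the surveyor's formula: 2A = Σ (x_i·y_{i+1} − x_{i+1}·y_i), indices taken mod 4.
Σ = (14) + (-82) + (-20) + (-120) = -208
Area = |Σ|/2 = 104.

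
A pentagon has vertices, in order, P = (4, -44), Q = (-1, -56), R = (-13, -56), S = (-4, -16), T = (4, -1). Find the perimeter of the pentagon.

|PQ| = √((-5)² + (-12)²) = √169 = 13
|QR| = √((-12)² + (0)²) = √144 = 12
|RS| = √((9)² + (40)²) = √1681 = 41
|ST| = √((8)² + (15)²) = √289 = 17
|TP| = √((0)² + (-43)²) = √1849 = 43
Perimeter = 13 + 12 + 41 + 17 + 43 = 126.

126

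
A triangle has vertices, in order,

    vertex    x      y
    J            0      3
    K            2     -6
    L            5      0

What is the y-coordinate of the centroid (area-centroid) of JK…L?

-1

Apply the shoelace (surveyor's) formula. First the cross-terms c_i = x_i·y_{i+1} − x_{i+1}·y_i:
  -6, 30, 15  ⇒  2A = 39, A = 19.5.
Then Σ (y_i + y_{i+1})·c_i = -117, so ȳ = -117 / (6·19.5) = -1.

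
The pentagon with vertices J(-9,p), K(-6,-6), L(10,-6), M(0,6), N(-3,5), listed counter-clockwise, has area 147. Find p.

7

The doubled signed area Σ (x_i y_{i+1} − x_{i+1} y_i) is linear in p.
With p=0 it equals 273; the coefficient of p is 3 (from the two edges through J).
So 3·p + 273 = 2·147 = 294 ⇒ p = 7.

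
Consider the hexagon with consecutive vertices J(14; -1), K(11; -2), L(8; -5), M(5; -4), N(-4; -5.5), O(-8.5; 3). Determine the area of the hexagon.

99.375

Cross-terms: -17, -39, -7, -43.5, -58.75, -33.5  ⇒  Σ = -198.75
Area = |Σ|/2 = 99.375.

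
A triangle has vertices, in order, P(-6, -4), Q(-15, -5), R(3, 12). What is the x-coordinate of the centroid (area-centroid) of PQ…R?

-6

Apply the surveyor's formula. First the cross-terms c_i = x_i·y_{i+1} − x_{i+1}·y_i:
  -30, -165, 60  ⇒  2A = -135, A = -67.5.
Then Σ (x_i + x_{i+1})·c_i = 2430, so x̄ = 2430 / (6·(-67.5)) = -6.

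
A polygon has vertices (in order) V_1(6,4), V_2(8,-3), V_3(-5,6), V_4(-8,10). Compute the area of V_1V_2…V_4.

Apply the shoelace (surveyor's) formula: 2A = Σ (x_i·y_{i+1} − x_{i+1}·y_i), indices taken mod 4.
Cross-terms: -50, 33, -2, -92  ⇒  Σ = -111
Area = |Σ|/2 = 55.5.

55.5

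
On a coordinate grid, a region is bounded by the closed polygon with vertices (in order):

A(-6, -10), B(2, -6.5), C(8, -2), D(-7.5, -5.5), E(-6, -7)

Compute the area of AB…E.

Apply the shoelace formula: 2A = Σ (x_i·y_{i+1} − x_{i+1}·y_i), indices taken mod 5.
Σ = (59) + (48) + (-59) + (19.5) + (18) = 85.5
Area = |Σ|/2 = 42.75.

42.75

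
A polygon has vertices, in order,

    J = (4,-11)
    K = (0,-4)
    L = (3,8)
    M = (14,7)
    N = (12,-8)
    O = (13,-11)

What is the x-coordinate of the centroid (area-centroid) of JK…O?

Apply Gauss's area formula. First the cross-terms c_i = x_i·y_{i+1} − x_{i+1}·y_i:
  -16, 12, -91, -196, -28, -99  ⇒  2A = -418, A = -209.
Then Σ (x_i + x_{i+1})·c_i = -9054, so x̄ = -9054 / (6·(-209)) = 1509/209.

1509/209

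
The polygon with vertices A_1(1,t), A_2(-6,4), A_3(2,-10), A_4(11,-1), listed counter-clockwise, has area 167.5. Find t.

10

The doubled signed area Σ (x_i y_{i+1} − x_{i+1} y_i) is linear in t.
With t=0 it equals 165; the coefficient of t is 17 (from the two edges through A_1).
So 17·t + 165 = 2·167.5 = 335 ⇒ t = 10.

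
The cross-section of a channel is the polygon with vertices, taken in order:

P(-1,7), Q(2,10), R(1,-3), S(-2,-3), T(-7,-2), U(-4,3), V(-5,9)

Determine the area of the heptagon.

Cross-terms: -24, -16, -9, -17, -29, -21, -26  ⇒  Σ = -142
Area = |Σ|/2 = 71.

71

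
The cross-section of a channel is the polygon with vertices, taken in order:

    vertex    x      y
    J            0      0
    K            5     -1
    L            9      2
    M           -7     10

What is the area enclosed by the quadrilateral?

61.5

Apply Gauss's area formula: 2A = Σ (x_i·y_{i+1} − x_{i+1}·y_i), indices taken mod 4.
Σ = (0) + (19) + (104) + (0) = 123
Area = |Σ|/2 = 61.5.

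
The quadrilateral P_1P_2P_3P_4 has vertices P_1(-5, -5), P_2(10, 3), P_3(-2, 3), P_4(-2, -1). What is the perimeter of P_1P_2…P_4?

|P_1P_2| = √((15)² + (8)²) = √289 = 17
|P_2P_3| = √((-12)² + (0)²) = √144 = 12
|P_3P_4| = √((0)² + (-4)²) = √16 = 4
|P_4P_1| = √((-3)² + (-4)²) = √25 = 5
Perimeter = 17 + 12 + 4 + 5 = 38.

38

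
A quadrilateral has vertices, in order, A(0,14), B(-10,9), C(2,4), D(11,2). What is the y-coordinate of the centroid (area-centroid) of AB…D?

335/42

Apply the surveyor's formula. First the cross-terms c_i = x_i·y_{i+1} − x_{i+1}·y_i:
  140, -58, -40, 154  ⇒  2A = 196, A = 98.
Then Σ (y_i + y_{i+1})·c_i = 4690, so ȳ = 4690 / (6·98) = 335/42.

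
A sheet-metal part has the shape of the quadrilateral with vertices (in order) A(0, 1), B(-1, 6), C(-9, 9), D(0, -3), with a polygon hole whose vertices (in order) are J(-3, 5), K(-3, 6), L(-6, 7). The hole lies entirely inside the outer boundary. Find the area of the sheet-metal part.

Outer boundary:
Apply the shoelace formula: 2A = Σ (x_i·y_{i+1} − x_{i+1}·y_i), indices taken mod 4.
Σ = (1) + (45) + (27) + (0) = 73
Area = |Σ|/2 = 36.5.
Hole:
Σ = (-3) + (15) + (-9) = 3
Area = |Σ|/2 = 1.5.
Net area = 36.5 − 1.5 = 35.

35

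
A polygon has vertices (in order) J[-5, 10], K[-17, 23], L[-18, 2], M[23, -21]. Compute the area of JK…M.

446

Cross-terms: 55, 380, 332, 125  ⇒  Σ = 892
Area = |Σ|/2 = 446.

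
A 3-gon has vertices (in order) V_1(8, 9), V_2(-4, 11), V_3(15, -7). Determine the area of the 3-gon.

Apply the surveyor's formula: 2A = Σ (x_i·y_{i+1} − x_{i+1}·y_i), indices taken mod 3.
Cross-terms: 124, -137, 191  ⇒  Σ = 178
Area = |Σ|/2 = 89.

89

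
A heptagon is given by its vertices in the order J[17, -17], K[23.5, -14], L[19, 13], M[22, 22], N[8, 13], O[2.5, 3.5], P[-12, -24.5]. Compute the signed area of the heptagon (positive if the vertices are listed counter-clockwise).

785.875

J→K: (17)(-14) − (23.5)(-17) = 161.5
K→L: (23.5)(13) − (19)(-14) = 571.5
L→M: (19)(22) − (22)(13) = 132
M→N: (22)(13) − (8)(22) = 110
N→O: (8)(3.5) − (2.5)(13) = -4.5
O→P: (2.5)(-24.5) − (-12)(3.5) = -19.25
P→J: (-12)(-17) − (17)(-24.5) = 620.5
Σ = 1571.75
Signed area = Σ/2 = 785.875 (positive ⇒ counter-clockwise traversal).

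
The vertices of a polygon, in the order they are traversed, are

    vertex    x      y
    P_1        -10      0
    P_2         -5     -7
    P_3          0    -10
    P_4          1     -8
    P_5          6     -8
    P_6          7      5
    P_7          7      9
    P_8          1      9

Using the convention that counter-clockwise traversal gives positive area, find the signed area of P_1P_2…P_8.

Σ = (70) + (50) + (10) + (40) + (86) + (28) + (54) + (90) = 428
Signed area = Σ/2 = 214 (positive ⇒ counter-clockwise traversal).

214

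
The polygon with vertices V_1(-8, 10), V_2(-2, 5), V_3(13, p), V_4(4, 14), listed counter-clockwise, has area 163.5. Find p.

The doubled signed area Σ (x_i y_{i+1} − x_{i+1} y_i) is linear in p.
With p=0 it equals 249; the coefficient of p is -6 (from the two edges through V_3).
So -6·p + 249 = 2·163.5 = 327 ⇒ p = -13.

-13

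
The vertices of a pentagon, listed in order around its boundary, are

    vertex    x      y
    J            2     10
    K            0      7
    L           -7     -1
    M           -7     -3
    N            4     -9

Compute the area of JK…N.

105

Apply the surveyor's formula: 2A = Σ (x_i·y_{i+1} − x_{i+1}·y_i), indices taken mod 5.
Σ = (14) + (49) + (14) + (75) + (58) = 210
Area = |Σ|/2 = 105.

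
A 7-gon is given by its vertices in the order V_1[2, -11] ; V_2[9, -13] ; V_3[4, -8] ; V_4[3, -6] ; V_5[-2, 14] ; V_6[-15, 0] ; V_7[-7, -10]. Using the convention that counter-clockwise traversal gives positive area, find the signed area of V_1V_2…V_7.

270

Apply the shoelace formula: 2A = Σ (x_i·y_{i+1} − x_{i+1}·y_i), indices taken mod 7.
V_1→V_2: (2)(-13) − (9)(-11) = 73
V_2→V_3: (9)(-8) − (4)(-13) = -20
V_3→V_4: (4)(-6) − (3)(-8) = 0
V_4→V_5: (3)(14) − (-2)(-6) = 30
V_5→V_6: (-2)(0) − (-15)(14) = 210
V_6→V_7: (-15)(-10) − (-7)(0) = 150
V_7→V_1: (-7)(-11) − (2)(-10) = 97
Σ = 540
Signed area = Σ/2 = 270 (positive ⇒ counter-clockwise traversal).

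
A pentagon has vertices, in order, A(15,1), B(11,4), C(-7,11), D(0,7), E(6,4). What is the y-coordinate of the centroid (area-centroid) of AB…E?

866/159

Apply the shoelace formula. First the cross-terms c_i = x_i·y_{i+1} − x_{i+1}·y_i:
  49, 149, -49, -42, -54  ⇒  2A = 53, A = 26.5.
Then Σ (y_i + y_{i+1})·c_i = 866, so ȳ = 866 / (6·26.5) = 866/159.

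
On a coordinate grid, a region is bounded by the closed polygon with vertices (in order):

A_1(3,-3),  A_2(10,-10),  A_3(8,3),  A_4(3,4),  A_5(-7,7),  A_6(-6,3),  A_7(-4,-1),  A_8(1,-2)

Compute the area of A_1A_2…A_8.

116.5

Apply the shoelace formula: 2A = Σ (x_i·y_{i+1} − x_{i+1}·y_i), indices taken mod 8.
Cross-terms: 0, 110, 23, 49, 21, 18, 9, 3  ⇒  Σ = 233
Area = |Σ|/2 = 116.5.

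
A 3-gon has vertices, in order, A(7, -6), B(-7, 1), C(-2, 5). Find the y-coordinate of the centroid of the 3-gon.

0

Apply Gauss's area formula. First the cross-terms c_i = x_i·y_{i+1} − x_{i+1}·y_i:
  -35, -33, -23  ⇒  2A = -91, A = -45.5.
Then Σ (y_i + y_{i+1})·c_i = 0, so ȳ = 0 / (6·(-45.5)) = 0.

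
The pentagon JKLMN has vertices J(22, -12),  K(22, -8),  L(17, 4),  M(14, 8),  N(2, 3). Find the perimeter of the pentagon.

60

|JK| = √((0)² + (4)²) = √16 = 4
|KL| = √((-5)² + (12)²) = √169 = 13
|LM| = √((-3)² + (4)²) = √25 = 5
|MN| = √((-12)² + (-5)²) = √169 = 13
|NJ| = √((20)² + (-15)²) = √625 = 25
Perimeter = 4 + 13 + 5 + 13 + 25 = 60.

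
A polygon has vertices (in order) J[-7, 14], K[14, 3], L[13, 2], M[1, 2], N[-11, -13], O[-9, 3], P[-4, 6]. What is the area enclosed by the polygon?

Apply the surveyor's formula: 2A = Σ (x_i·y_{i+1} − x_{i+1}·y_i), indices taken mod 7.
Cross-terms: -217, -11, 24, 9, -150, -42, -14  ⇒  Σ = -401
Area = |Σ|/2 = 200.5.

200.5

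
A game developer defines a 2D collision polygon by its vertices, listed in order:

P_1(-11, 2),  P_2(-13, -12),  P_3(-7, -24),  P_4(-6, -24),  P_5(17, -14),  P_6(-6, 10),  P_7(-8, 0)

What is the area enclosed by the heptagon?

Apply the surveyor's formula: 2A = Σ (x_i·y_{i+1} − x_{i+1}·y_i), indices taken mod 7.
Σ = (158) + (228) + (24) + (492) + (86) + (80) + (-16) = 1052
Area = |Σ|/2 = 526.

526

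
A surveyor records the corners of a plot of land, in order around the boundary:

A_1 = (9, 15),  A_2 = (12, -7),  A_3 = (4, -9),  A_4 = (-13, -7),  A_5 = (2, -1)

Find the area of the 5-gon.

Apply the shoelace (surveyor's) formula: 2A = Σ (x_i·y_{i+1} − x_{i+1}·y_i), indices taken mod 5.
Cross-terms: -243, -80, -145, 27, 39  ⇒  Σ = -402
Area = |Σ|/2 = 201.

201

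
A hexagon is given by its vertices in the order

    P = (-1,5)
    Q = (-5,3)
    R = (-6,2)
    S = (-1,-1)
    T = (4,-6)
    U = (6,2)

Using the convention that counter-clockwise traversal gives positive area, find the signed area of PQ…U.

P→Q: (-1)(3) − (-5)(5) = 22
Q→R: (-5)(2) − (-6)(3) = 8
R→S: (-6)(-1) − (-1)(2) = 8
S→T: (-1)(-6) − (4)(-1) = 10
T→U: (4)(2) − (6)(-6) = 44
U→P: (6)(5) − (-1)(2) = 32
Σ = 124
Signed area = Σ/2 = 62 (positive ⇒ counter-clockwise traversal).

62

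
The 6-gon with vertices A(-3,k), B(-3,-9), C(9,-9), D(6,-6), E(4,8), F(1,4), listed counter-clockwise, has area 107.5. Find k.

Write out the shoelace sum; only the two edges meeting at A involve k:
2·Area = [(1·k − (-3)·4) + ((-3)·(-9) − (-3)·k)] + 188
       = 4·k + 227 = 215
⇒ k = -3.

-3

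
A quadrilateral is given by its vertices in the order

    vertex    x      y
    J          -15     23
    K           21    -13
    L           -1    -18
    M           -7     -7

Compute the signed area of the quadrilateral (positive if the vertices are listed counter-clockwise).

Apply the surveyor's formula: 2A = Σ (x_i·y_{i+1} − x_{i+1}·y_i), indices taken mod 4.
Cross-terms: -288, -391, -119, -266  ⇒  Σ = -1064
Signed area = Σ/2 = -532 (negative ⇒ clockwise traversal).

-532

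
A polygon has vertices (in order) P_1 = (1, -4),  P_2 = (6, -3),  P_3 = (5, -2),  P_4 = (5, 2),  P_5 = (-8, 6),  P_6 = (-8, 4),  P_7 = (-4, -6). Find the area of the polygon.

Apply the surveyor's formula: 2A = Σ (x_i·y_{i+1} − x_{i+1}·y_i), indices taken mod 7.
P_1→P_2: (1)(-3) − (6)(-4) = 21
P_2→P_3: (6)(-2) − (5)(-3) = 3
P_3→P_4: (5)(2) − (5)(-2) = 20
P_4→P_5: (5)(6) − (-8)(2) = 46
P_5→P_6: (-8)(4) − (-8)(6) = 16
P_6→P_7: (-8)(-6) − (-4)(4) = 64
P_7→P_1: (-4)(-4) − (1)(-6) = 22
Σ = 192
Area = |Σ|/2 = 96.

96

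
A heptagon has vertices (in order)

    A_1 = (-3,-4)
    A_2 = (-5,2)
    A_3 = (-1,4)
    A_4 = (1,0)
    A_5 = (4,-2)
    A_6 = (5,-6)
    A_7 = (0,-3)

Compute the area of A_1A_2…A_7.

Apply the shoelace formula: 2A = Σ (x_i·y_{i+1} − x_{i+1}·y_i), indices taken mod 7.
A_1→A_2: (-3)(2) − (-5)(-4) = -26
A_2→A_3: (-5)(4) − (-1)(2) = -18
A_3→A_4: (-1)(0) − (1)(4) = -4
A_4→A_5: (1)(-2) − (4)(0) = -2
A_5→A_6: (4)(-6) − (5)(-2) = -14
A_6→A_7: (5)(-3) − (0)(-6) = -15
A_7→A_1: (0)(-4) − (-3)(-3) = -9
Σ = -88
Area = |Σ|/2 = 44.

44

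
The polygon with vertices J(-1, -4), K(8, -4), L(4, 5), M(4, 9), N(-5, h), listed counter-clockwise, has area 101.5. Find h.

The doubled signed area Σ (x_i y_{i+1} − x_{i+1} y_i) is linear in h.
With h=0 it equals 173; the coefficient of h is 5 (from the two edges through N).
So 5·h + 173 = 2·101.5 = 203 ⇒ h = 6.

6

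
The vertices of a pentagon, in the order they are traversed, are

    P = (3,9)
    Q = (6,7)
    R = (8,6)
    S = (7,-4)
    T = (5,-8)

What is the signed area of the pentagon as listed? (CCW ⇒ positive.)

-47

Apply the shoelace formula: 2A = Σ (x_i·y_{i+1} − x_{i+1}·y_i), indices taken mod 5.
Σ = (-33) + (-20) + (-74) + (-36) + (69) = -94
Signed area = Σ/2 = -47 (negative ⇒ clockwise traversal).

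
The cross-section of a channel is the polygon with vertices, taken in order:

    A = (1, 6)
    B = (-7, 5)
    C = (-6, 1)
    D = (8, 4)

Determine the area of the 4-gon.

Apply the shoelace formula: 2A = Σ (x_i·y_{i+1} − x_{i+1}·y_i), indices taken mod 4.
Σ = (47) + (23) + (-32) + (44) = 82
Area = |Σ|/2 = 41.

41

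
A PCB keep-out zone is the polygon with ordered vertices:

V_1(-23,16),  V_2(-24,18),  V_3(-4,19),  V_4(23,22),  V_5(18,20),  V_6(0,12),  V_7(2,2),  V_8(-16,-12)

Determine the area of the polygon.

603.5

Apply Gauss's area formula: 2A = Σ (x_i·y_{i+1} − x_{i+1}·y_i), indices taken mod 8.
Cross-terms: -30, -384, -525, 64, 216, -24, 8, -532  ⇒  Σ = -1207
Area = |Σ|/2 = 603.5.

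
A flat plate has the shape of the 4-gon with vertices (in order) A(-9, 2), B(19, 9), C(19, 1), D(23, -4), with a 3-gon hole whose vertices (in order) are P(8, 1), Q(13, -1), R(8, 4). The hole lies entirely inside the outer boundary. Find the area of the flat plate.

172.5

Outer boundary:
Σ = (-119) + (-152) + (-99) + (10) = -360
Area = |Σ|/2 = 180.
Hole:
P→Q: (8)(-1) − (13)(1) = -21
Q→R: (13)(4) − (8)(-1) = 60
R→P: (8)(1) − (8)(4) = -24
Σ = 15
Area = |Σ|/2 = 7.5.
Net area = 180 − 7.5 = 172.5.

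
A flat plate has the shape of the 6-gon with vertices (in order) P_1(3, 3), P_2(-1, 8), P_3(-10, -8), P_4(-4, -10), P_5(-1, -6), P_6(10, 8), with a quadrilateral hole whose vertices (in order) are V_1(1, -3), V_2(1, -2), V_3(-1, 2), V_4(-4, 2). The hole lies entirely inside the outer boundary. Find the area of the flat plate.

Outer boundary:
Apply the shoelace formula: 2A = Σ (x_i·y_{i+1} − x_{i+1}·y_i), indices taken mod 6.
Σ = (27) + (88) + (68) + (14) + (52) + (6) = 255
Area = |Σ|/2 = 127.5.
Hole:
V_1→V_2: (1)(-2) − (1)(-3) = 1
V_2→V_3: (1)(2) − (-1)(-2) = 0
V_3→V_4: (-1)(2) − (-4)(2) = 6
V_4→V_1: (-4)(-3) − (1)(2) = 10
Σ = 17
Area = |Σ|/2 = 8.5.
Net area = 127.5 − 8.5 = 119.

119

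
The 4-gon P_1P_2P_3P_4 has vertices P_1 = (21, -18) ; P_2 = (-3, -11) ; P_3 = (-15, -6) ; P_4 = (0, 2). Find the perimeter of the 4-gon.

84

|P_1P_2| = √((-24)² + (7)²) = √625 = 25
|P_2P_3| = √((-12)² + (5)²) = √169 = 13
|P_3P_4| = √((15)² + (8)²) = √289 = 17
|P_4P_1| = √((21)² + (-20)²) = √841 = 29
Perimeter = 25 + 13 + 17 + 29 = 84.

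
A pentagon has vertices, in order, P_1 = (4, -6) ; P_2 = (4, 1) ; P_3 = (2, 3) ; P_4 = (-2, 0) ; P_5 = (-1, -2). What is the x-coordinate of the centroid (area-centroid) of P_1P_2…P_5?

Apply Gauss's area formula. First the cross-terms c_i = x_i·y_{i+1} − x_{i+1}·y_i:
  28, 10, 6, 4, 14  ⇒  2A = 62, A = 31.
Then Σ (x_i + x_{i+1})·c_i = 314, so x̄ = 314 / (6·31) = 157/93.

157/93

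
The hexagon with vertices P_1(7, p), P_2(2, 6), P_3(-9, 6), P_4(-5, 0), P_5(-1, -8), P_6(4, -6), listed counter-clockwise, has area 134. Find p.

The doubled signed area Σ (x_i y_{i+1} − x_{i+1} y_i) is linear in p.
With p=0 it equals 258; the coefficient of p is 2 (from the two edges through P_1).
So 2·p + 258 = 2·134 = 268 ⇒ p = 5.

5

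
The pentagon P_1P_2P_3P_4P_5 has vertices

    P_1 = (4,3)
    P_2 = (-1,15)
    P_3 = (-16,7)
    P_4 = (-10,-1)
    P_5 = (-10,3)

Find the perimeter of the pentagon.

|P_1P_2| = √((-5)² + (12)²) = √169 = 13
|P_2P_3| = √((-15)² + (-8)²) = √289 = 17
|P_3P_4| = √((6)² + (-8)²) = √100 = 10
|P_4P_5| = √((0)² + (4)²) = √16 = 4
|P_5P_1| = √((14)² + (0)²) = √196 = 14
Perimeter = 13 + 17 + 10 + 4 + 14 = 58.

58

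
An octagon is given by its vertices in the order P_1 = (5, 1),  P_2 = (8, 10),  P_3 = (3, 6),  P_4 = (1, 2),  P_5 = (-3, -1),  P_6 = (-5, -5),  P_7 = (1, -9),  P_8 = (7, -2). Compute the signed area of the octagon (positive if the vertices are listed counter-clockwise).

Apply Gauss's area formula: 2A = Σ (x_i·y_{i+1} − x_{i+1}·y_i), indices taken mod 8.
Σ = (42) + (18) + (0) + (5) + (10) + (50) + (61) + (17) = 203
Signed area = Σ/2 = 101.5 (positive ⇒ counter-clockwise traversal).

101.5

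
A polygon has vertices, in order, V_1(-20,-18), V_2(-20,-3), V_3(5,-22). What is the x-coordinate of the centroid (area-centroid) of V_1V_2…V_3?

Apply the surveyor's formula. First the cross-terms c_i = x_i·y_{i+1} − x_{i+1}·y_i:
  -300, 455, -530  ⇒  2A = -375, A = -187.5.
Then Σ (x_i + x_{i+1})·c_i = 13125, so x̄ = 13125 / (6·(-187.5)) = -35/3.

-35/3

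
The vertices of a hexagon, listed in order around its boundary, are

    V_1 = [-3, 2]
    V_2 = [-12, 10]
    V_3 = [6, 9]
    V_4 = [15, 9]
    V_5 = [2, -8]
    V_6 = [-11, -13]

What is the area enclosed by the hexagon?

Cross-terms: -6, -168, -81, -138, -114, -61  ⇒  Σ = -568
Area = |Σ|/2 = 284.

284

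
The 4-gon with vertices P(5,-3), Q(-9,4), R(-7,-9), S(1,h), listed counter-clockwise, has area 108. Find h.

The doubled signed area Σ (x_i y_{i+1} − x_{i+1} y_i) is linear in h.
With h=0 it equals 108; the coefficient of h is -12 (from the two edges through S).
So -12·h + 108 = 2·108 = 216 ⇒ h = -9.

-9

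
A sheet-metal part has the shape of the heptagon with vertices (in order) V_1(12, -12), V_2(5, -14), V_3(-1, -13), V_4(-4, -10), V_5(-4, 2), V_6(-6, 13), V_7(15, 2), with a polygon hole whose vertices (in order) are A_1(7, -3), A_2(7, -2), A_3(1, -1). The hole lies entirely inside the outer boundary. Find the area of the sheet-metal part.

361

Outer boundary:
Cross-terms: -108, -79, -42, -48, -40, -207, -204  ⇒  Σ = -728
Area = |Σ|/2 = 364.
Hole:
Apply the shoelace (surveyor's) formula: 2A = Σ (x_i·y_{i+1} − x_{i+1}·y_i), indices taken mod 3.
Cross-terms: 7, -5, 4  ⇒  Σ = 6
Area = |Σ|/2 = 3.
Net area = 364 − 3 = 361.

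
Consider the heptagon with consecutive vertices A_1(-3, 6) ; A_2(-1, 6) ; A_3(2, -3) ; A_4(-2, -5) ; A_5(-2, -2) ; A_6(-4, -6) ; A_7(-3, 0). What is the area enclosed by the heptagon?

37.5

Σ = (-12) + (-9) + (-16) + (-6) + (4) + (-18) + (-18) = -75
Area = |Σ|/2 = 37.5.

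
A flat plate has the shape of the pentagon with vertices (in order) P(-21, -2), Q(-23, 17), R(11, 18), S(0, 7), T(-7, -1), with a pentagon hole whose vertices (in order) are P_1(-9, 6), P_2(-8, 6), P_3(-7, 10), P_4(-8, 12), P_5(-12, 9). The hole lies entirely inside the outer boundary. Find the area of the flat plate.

Outer boundary:
Apply the shoelace formula: 2A = Σ (x_i·y_{i+1} − x_{i+1}·y_i), indices taken mod 5.
Σ = (-403) + (-601) + (77) + (49) + (-7) = -885
Area = |Σ|/2 = 442.5.
Hole:
Σ = (-6) + (-38) + (-4) + (72) + (9) = 33
Area = |Σ|/2 = 16.5.
Net area = 442.5 − 16.5 = 426.

426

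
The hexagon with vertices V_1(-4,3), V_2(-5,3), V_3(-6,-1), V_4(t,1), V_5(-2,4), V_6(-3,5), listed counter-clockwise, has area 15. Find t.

-1

The doubled signed area Σ (x_i y_{i+1} − x_{i+1} y_i) is linear in t.
With t=0 it equals 35; the coefficient of t is 5 (from the two edges through V_4).
So 5·t + 35 = 2·15 = 30 ⇒ t = -1.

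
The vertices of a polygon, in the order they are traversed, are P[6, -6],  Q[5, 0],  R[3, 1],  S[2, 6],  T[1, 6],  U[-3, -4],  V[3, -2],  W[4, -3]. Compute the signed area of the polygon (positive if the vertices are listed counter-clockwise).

Apply the shoelace formula: 2A = Σ (x_i·y_{i+1} − x_{i+1}·y_i), indices taken mod 8.
Σ = (30) + (5) + (16) + (6) + (14) + (18) + (-1) + (-6) = 82
Signed area = Σ/2 = 41 (positive ⇒ counter-clockwise traversal).

41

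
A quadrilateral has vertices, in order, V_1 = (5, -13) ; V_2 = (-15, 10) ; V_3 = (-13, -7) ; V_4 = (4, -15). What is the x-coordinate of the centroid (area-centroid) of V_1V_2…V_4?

Apply Gauss's area formula. First the cross-terms c_i = x_i·y_{i+1} − x_{i+1}·y_i:
  -145, 235, 223, 23  ⇒  2A = 336, A = 168.
Then Σ (x_i + x_{i+1})·c_i = -6930, so x̄ = -6930 / (6·168) = -6.875.

-6.875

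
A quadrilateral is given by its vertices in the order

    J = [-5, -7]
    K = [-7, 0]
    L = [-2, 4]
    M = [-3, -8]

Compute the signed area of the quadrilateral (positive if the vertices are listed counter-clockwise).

-34

Apply the shoelace (surveyor's) formula: 2A = Σ (x_i·y_{i+1} − x_{i+1}·y_i), indices taken mod 4.
Cross-terms: -49, -28, 28, -19  ⇒  Σ = -68
Signed area = Σ/2 = -34 (negative ⇒ clockwise traversal).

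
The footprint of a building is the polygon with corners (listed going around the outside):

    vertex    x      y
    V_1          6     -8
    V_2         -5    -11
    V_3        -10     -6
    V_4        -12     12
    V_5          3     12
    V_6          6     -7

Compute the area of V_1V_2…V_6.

328.5

Apply Gauss's area formula: 2A = Σ (x_i·y_{i+1} − x_{i+1}·y_i), indices taken mod 6.
Σ = (-106) + (-80) + (-192) + (-180) + (-93) + (-6) = -657
Area = |Σ|/2 = 328.5.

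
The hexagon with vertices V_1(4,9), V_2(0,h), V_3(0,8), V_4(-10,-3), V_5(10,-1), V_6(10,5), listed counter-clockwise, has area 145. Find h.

The doubled signed area Σ (x_i y_{i+1} − x_{i+1} y_i) is linear in h.
With h=0 it equals 250; the coefficient of h is 4 (from the two edges through V_2).
So 4·h + 250 = 2·145 = 290 ⇒ h = 10.

10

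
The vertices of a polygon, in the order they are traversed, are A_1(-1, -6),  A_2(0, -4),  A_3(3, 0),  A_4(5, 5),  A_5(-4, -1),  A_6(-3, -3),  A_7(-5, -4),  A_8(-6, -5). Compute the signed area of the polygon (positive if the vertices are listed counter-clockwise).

42

Apply the shoelace (surveyor's) formula: 2A = Σ (x_i·y_{i+1} − x_{i+1}·y_i), indices taken mod 8.
Σ = (4) + (12) + (15) + (15) + (9) + (-3) + (1) + (31) = 84
Signed area = Σ/2 = 42 (positive ⇒ counter-clockwise traversal).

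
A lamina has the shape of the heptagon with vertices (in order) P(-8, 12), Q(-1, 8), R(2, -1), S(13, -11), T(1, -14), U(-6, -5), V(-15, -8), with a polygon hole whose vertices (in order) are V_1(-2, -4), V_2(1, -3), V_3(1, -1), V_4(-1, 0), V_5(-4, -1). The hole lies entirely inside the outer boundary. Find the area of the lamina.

Outer boundary:
Apply the shoelace formula: 2A = Σ (x_i·y_{i+1} − x_{i+1}·y_i), indices taken mod 7.
Σ = (-52) + (-15) + (-9) + (-171) + (-89) + (-27) + (-244) = -607
Area = |Σ|/2 = 303.5.
Hole:
V_1→V_2: (-2)(-3) − (1)(-4) = 10
V_2→V_3: (1)(-1) − (1)(-3) = 2
V_3→V_4: (1)(0) − (-1)(-1) = -1
V_4→V_5: (-1)(-1) − (-4)(0) = 1
V_5→V_1: (-4)(-4) − (-2)(-1) = 14
Σ = 26
Area = |Σ|/2 = 13.
Net area = 303.5 − 13 = 290.5.

290.5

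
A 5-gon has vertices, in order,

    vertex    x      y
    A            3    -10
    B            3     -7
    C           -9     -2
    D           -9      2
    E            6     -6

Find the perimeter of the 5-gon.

|AB| = √((0)² + (3)²) = √9 = 3
|BC| = √((-12)² + (5)²) = √169 = 13
|CD| = √((0)² + (4)²) = √16 = 4
|DE| = √((15)² + (-8)²) = √289 = 17
|EA| = √((-3)² + (-4)²) = √25 = 5
Perimeter = 3 + 13 + 4 + 17 + 5 = 42.

42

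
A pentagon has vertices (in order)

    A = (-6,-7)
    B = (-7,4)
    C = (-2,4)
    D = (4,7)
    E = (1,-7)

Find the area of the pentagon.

103.5

Apply the surveyor's formula: 2A = Σ (x_i·y_{i+1} − x_{i+1}·y_i), indices taken mod 5.
Σ = (-73) + (-20) + (-30) + (-35) + (-49) = -207
Area = |Σ|/2 = 103.5.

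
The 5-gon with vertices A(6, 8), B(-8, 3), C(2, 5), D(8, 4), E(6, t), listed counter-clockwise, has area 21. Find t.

7

Write out the shoelace sum; only the two edges meeting at E involve t:
2·Area = [(8·t − 6·4) + (6·8 − 6·t)] + 4
       = 2·t + 28 = 42
⇒ t = 7.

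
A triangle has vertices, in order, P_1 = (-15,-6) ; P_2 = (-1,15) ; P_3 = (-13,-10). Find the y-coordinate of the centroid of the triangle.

Apply Gauss's area formula. First the cross-terms c_i = x_i·y_{i+1} − x_{i+1}·y_i:
  -231, 205, -72  ⇒  2A = -98, A = -49.
Then Σ (y_i + y_{i+1})·c_i = 98, so ȳ = 98 / (6·(-49)) = -1/3.

-1/3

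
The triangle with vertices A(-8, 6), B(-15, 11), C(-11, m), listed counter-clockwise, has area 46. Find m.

-5

Write out the shoelace sum; only the two edges meeting at C involve m:
2·Area = [((-15)·m − (-11)·11) + ((-11)·6 − (-8)·m)] + 2
       = -7·m + 57 = 92
⇒ m = -5.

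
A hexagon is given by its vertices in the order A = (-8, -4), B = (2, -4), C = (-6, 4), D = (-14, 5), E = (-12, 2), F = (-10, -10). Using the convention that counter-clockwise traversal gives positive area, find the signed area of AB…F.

91

Cross-terms: 40, -16, 26, 32, 140, -40  ⇒  Σ = 182
Signed area = Σ/2 = 91 (positive ⇒ counter-clockwise traversal).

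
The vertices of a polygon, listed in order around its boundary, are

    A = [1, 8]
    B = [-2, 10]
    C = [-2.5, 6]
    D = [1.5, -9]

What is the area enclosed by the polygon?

36.75

Apply the shoelace (surveyor's) formula: 2A = Σ (x_i·y_{i+1} − x_{i+1}·y_i), indices taken mod 4.
Σ = (26) + (13) + (13.5) + (21) = 73.5
Area = |Σ|/2 = 36.75.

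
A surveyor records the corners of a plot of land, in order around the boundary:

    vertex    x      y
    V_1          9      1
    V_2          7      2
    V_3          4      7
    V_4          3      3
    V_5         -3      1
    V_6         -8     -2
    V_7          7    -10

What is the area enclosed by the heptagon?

Cross-terms: 11, 41, -9, 12, 14, 94, 97  ⇒  Σ = 260
Area = |Σ|/2 = 130.

130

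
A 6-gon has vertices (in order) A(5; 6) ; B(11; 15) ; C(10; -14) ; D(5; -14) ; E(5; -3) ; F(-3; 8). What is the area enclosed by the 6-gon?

168.5

Apply the shoelace formula: 2A = Σ (x_i·y_{i+1} − x_{i+1}·y_i), indices taken mod 6.
Σ = (9) + (-304) + (-70) + (55) + (31) + (-58) = -337
Area = |Σ|/2 = 168.5.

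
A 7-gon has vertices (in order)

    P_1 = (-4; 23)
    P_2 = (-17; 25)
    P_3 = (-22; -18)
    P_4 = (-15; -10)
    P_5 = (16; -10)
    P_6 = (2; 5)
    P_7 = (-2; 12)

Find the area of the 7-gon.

Apply Gauss's area formula: 2A = Σ (x_i·y_{i+1} − x_{i+1}·y_i), indices taken mod 7.
Σ = (291) + (856) + (-50) + (310) + (100) + (34) + (2) = 1543
Area = |Σ|/2 = 771.5.

771.5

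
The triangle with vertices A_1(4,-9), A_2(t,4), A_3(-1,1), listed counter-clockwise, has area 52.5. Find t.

Write out the shoelace sum; only the two edges meeting at A_2 involve t:
2·Area = [(4·4 − t·(-9)) + (t·1 − (-1)·4)] + 5
       = 10·t + 25 = 105
⇒ t = 8.

8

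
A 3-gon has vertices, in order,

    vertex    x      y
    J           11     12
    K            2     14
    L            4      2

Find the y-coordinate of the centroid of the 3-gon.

Apply the shoelace (surveyor's) formula. First the cross-terms c_i = x_i·y_{i+1} − x_{i+1}·y_i:
  130, -52, 26  ⇒  2A = 104, A = 52.
Then Σ (y_i + y_{i+1})·c_i = 2912, so ȳ = 2912 / (6·52) = 28/3.

28/3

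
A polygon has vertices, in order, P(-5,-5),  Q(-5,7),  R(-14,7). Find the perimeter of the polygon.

36

|PQ| = √((0)² + (12)²) = √144 = 12
|QR| = √((-9)² + (0)²) = √81 = 9
|RP| = √((9)² + (-12)²) = √225 = 15
Perimeter = 12 + 9 + 15 = 36.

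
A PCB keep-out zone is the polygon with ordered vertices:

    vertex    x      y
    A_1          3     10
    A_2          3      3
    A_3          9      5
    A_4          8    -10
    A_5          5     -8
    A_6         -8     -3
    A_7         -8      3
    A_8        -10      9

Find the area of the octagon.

Apply Gauss's area formula: 2A = Σ (x_i·y_{i+1} − x_{i+1}·y_i), indices taken mod 8.
Σ = (-21) + (-12) + (-130) + (-14) + (-79) + (-48) + (-42) + (-127) = -473
Area = |Σ|/2 = 236.5.

236.5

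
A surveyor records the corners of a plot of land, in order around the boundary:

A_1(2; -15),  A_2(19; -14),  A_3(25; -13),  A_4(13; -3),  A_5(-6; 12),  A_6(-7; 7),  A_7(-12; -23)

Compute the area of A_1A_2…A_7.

552.5

Apply Gauss's area formula: 2A = Σ (x_i·y_{i+1} − x_{i+1}·y_i), indices taken mod 7.
A_1→A_2: (2)(-14) − (19)(-15) = 257
A_2→A_3: (19)(-13) − (25)(-14) = 103
A_3→A_4: (25)(-3) − (13)(-13) = 94
A_4→A_5: (13)(12) − (-6)(-3) = 138
A_5→A_6: (-6)(7) − (-7)(12) = 42
A_6→A_7: (-7)(-23) − (-12)(7) = 245
A_7→A_1: (-12)(-15) − (2)(-23) = 226
Σ = 1105
Area = |Σ|/2 = 552.5.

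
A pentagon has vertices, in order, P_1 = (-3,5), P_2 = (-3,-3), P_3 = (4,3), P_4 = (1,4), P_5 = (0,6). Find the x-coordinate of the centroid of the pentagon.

Apply the shoelace (surveyor's) formula. First the cross-terms c_i = x_i·y_{i+1} − x_{i+1}·y_i:
  24, 3, 13, 6, 18  ⇒  2A = 64, A = 32.
Then Σ (x_i + x_{i+1})·c_i = -124, so x̄ = -124 / (6·32) = -31/48.

-31/48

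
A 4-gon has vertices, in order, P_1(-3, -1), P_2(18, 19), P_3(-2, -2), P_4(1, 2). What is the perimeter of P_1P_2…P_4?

68

|P_1P_2| = √((21)² + (20)²) = √841 = 29
|P_2P_3| = √((-20)² + (-21)²) = √841 = 29
|P_3P_4| = √((3)² + (4)²) = √25 = 5
|P_4P_1| = √((-4)² + (-3)²) = √25 = 5
Perimeter = 29 + 29 + 5 + 5 = 68.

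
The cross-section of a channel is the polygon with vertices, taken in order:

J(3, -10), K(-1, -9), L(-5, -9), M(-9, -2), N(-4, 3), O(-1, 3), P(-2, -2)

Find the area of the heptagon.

Apply Gauss's area formula: 2A = Σ (x_i·y_{i+1} − x_{i+1}·y_i), indices taken mod 7.
Σ = (-37) + (-36) + (-71) + (-35) + (-9) + (8) + (26) = -154
Area = |Σ|/2 = 77.

77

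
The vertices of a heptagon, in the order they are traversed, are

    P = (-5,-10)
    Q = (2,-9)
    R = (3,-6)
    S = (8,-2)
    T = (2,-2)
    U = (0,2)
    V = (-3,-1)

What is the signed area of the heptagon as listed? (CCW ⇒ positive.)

P→Q: (-5)(-9) − (2)(-10) = 65
Q→R: (2)(-6) − (3)(-9) = 15
R→S: (3)(-2) − (8)(-6) = 42
S→T: (8)(-2) − (2)(-2) = -12
T→U: (2)(2) − (0)(-2) = 4
U→V: (0)(-1) − (-3)(2) = 6
V→P: (-3)(-10) − (-5)(-1) = 25
Σ = 145
Signed area = Σ/2 = 72.5 (positive ⇒ counter-clockwise traversal).

72.5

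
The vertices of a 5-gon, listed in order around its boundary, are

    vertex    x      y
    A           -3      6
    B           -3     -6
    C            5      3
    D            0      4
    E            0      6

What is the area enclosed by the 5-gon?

Apply the shoelace (surveyor's) formula: 2A = Σ (x_i·y_{i+1} − x_{i+1}·y_i), indices taken mod 5.
Σ = (36) + (21) + (20) + (0) + (18) = 95
Area = |Σ|/2 = 47.5.

47.5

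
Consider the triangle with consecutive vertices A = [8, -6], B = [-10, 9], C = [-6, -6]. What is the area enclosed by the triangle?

105

Apply the surveyor's formula: 2A = Σ (x_i·y_{i+1} − x_{i+1}·y_i), indices taken mod 3.
Σ = (12) + (114) + (84) = 210
Area = |Σ|/2 = 105.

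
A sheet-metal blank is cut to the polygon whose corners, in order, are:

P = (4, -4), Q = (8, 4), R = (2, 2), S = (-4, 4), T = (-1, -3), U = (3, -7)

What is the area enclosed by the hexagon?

Σ = (48) + (8) + (16) + (16) + (16) + (16) = 120
Area = |Σ|/2 = 60.

60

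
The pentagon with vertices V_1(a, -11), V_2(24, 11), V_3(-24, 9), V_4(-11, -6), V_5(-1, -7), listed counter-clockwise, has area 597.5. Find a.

7

The doubled signed area Σ (x_i y_{i+1} − x_{i+1} y_i) is linear in a.
With a=0 it equals 1069; the coefficient of a is 18 (from the two edges through V_1).
So 18·a + 1069 = 2·597.5 = 1195 ⇒ a = 7.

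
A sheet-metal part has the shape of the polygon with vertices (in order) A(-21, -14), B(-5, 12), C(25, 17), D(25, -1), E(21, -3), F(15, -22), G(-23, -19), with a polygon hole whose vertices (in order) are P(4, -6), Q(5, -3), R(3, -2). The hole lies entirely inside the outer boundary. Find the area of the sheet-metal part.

1244.5

Outer boundary:
Apply the shoelace formula: 2A = Σ (x_i·y_{i+1} − x_{i+1}·y_i), indices taken mod 7.
Σ = (-322) + (-385) + (-450) + (-54) + (-417) + (-791) + (-77) = -2496
Area = |Σ|/2 = 1248.
Hole:
Apply the shoelace (surveyor's) formula: 2A = Σ (x_i·y_{i+1} − x_{i+1}·y_i), indices taken mod 3.
P→Q: (4)(-3) − (5)(-6) = 18
Q→R: (5)(-2) − (3)(-3) = -1
R→P: (3)(-6) − (4)(-2) = -10
Σ = 7
Area = |Σ|/2 = 3.5.
Net area = 1248 − 3.5 = 1244.5.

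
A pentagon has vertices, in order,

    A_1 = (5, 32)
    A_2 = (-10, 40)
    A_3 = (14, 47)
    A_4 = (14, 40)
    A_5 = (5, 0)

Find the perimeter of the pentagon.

122

|A_1A_2| = √((-15)² + (8)²) = √289 = 17
|A_2A_3| = √((24)² + (7)²) = √625 = 25
|A_3A_4| = √((0)² + (-7)²) = √49 = 7
|A_4A_5| = √((-9)² + (-40)²) = √1681 = 41
|A_5A_1| = √((0)² + (32)²) = √1024 = 32
Perimeter = 17 + 25 + 7 + 41 + 32 = 122.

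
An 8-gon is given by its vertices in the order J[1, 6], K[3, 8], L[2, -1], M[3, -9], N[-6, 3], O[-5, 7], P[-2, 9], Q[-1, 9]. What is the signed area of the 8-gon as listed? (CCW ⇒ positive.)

-85.5

Apply the surveyor's formula: 2A = Σ (x_i·y_{i+1} − x_{i+1}·y_i), indices taken mod 8.
Σ = (-10) + (-19) + (-15) + (-45) + (-27) + (-31) + (-9) + (-15) = -171
Signed area = Σ/2 = -85.5 (negative ⇒ clockwise traversal).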